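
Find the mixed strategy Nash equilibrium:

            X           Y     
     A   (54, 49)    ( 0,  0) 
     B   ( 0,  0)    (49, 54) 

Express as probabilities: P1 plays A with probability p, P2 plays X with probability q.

p = 0.5243, q = 0.4757

Work:
Find probabilities that make opponent indifferent:
P2 chooses q to make P1 indifferent between A and B
P1 chooses p to make P2 indifferent between X and Y
Mixed NE: P1 plays (A: 0.5243, B: 0.4757), P2 plays (X: 0.4757, Y: 0.5243)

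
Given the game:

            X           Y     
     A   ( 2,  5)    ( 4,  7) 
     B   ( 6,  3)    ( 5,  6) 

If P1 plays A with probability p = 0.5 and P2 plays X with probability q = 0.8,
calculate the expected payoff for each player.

E[P1] = 4.1, E[P2] = 4.5

Work:
E[P1] = p·q·π₁(A,X) + p·(1-q)·π₁(A,Y) + (1-p)·q·π₁(B,X) + (1-p)·(1-q)·π₁(B,Y)
= 0.5·0.8·2 + 0.5·0.2·4 + 0.5·0.8·6 + 0.5·0.2·5
= 4.1

E[P2] = 4.5 (similar calculation)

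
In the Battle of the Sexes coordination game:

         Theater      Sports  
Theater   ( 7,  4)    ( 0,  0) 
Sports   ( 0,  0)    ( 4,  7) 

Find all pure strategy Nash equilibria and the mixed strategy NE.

Pure NE: (Theater, Theater) and (Sports, Sports); Mixed NE: p = 0.6364, q = 0.3636

Work:
Check pure NE:
(Theater, Theater): (7, 4) - no unilateral deviation beneficial
(Sports, Sports): (4, 7) - no unilateral deviation beneficial
Mixed NE: P1 plays Theater with p = 0.6364, P2 plays Theater with q = 0.3636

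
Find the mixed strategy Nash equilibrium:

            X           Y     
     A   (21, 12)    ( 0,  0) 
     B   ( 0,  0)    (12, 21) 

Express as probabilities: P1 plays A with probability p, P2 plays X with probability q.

p = 0.6364, q = 0.3636

Work:
Find probabilities that make opponent indifferent:
P2 chooses q to make P1 indifferent between A and B
P1 chooses p to make P2 indifferent between X and Y
Mixed NE: P1 plays (A: 0.6364, B: 0.3636), P2 plays (X: 0.3636, Y: 0.6364)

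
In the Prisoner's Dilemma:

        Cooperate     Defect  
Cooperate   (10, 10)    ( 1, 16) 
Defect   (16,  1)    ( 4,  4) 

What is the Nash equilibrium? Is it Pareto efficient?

(Defect, Defect) is NE; not Pareto efficient

Work:
Defect dominates Cooperate for both players:
If P2 cooperates: Defect (16) > Cooperate (10)
If P2 defects: Defect (4) > Cooperate (1)
NE: (Defect, Defect) with payoff (4, 4)
But (Cooperate, Cooperate) = (10, 10) Pareto dominates (4, 4)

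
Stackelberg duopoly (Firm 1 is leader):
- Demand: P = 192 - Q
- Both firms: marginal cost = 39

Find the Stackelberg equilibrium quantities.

q₁* (leader) = 76.5, q₂* (follower) = 38.25

Work:
Follower's reaction: q₂ = (a - c - q₁)/2
Leader substitutes: π₁ = q₁·(a - q₁ - (a-c-q₁)/2 - c)
FOC: q₁* = (192 - 39)/2 = 76.50
Then: q₂* = (192 - 39 - 76.5)/2 = 38.25
Leader has first-mover advantage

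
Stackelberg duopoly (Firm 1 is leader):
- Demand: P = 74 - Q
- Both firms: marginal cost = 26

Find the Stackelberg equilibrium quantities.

q₁* (leader) = 24.0, q₂* (follower) = 12.0

Work:
Follower's reaction: q₂ = (a - c - q₁)/2
Leader substitutes: π₁ = q₁·(a - q₁ - (a-c-q₁)/2 - c)
FOC: q₁* = (74 - 26)/2 = 24.00
Then: q₂* = (74 - 26 - 24.0)/2 = 12.00
Leader has first-mover advantage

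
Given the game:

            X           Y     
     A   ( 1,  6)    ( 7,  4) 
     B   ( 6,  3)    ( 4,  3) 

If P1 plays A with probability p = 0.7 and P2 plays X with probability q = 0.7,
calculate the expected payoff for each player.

E[P1] = 3.58, E[P2] = 4.68

Work:
E[P1] = p·q·π₁(A,X) + p·(1-q)·π₁(A,Y) + (1-p)·q·π₁(B,X) + (1-p)·(1-q)·π₁(B,Y)
= 0.7·0.7·1 + 0.7·0.3·7 + 0.3·0.7·6 + 0.3·0.3·4
= 3.58

E[P2] = 4.68 (similar calculation)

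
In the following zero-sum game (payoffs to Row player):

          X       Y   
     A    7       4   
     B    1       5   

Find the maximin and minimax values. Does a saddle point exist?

Maximin = 4, Minimax = 5, Saddle: False

Work:
Row minimums: [4, 1] → maximin = 4
Column maximums: [7, 5] → minimax = 5
No saddle point (maximin ≠ minimax). Mixed strategy needed.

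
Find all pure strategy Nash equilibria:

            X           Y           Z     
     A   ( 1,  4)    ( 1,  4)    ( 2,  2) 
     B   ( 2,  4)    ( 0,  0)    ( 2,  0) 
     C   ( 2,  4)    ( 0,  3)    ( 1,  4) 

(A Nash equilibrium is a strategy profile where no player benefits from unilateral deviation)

Nash equilibrium: (A, Y), (B, X), (C, X)

Work:
Best responses:
  P1 vs X: payoffs [1, 2, 2] → best response B/C (payoff 2)
  P1 vs Y: payoffs [1, 0, 0] → best response A (payoff 1)
  P1 vs Z: payoffs [2, 2, 1] → best response A/B (payoff 2)
  P2 vs A: payoffs [4, 4, 2] → best response X/Y (payoff 4)
  P2 vs B: payoffs [4, 0, 0] → best response X (payoff 4)
  P2 vs C: payoffs [4, 3, 4] → best response X/Z (payoff 4)
Mutual best responses: (A,Y), (B,X), (C,X) → Nash equilibria.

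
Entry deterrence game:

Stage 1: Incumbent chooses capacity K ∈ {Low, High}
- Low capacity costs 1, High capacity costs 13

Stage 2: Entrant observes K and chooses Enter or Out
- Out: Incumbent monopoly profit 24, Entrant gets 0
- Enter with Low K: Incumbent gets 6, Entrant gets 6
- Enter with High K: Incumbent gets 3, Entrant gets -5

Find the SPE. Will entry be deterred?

SPE: (High, Enter|Low, Out|High); Entry deterred. Incumbent net profit = 11

Work:
After Low K: Entrant enters (6 > 0)
After High K: Entrant stays out (-5 < 0)
Incumbent: Low → 6−1=5, High → 24−13=11
Incumbent chooses High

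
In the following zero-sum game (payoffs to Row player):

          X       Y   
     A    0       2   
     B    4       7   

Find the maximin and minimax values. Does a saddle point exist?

Maximin = 4, Minimax = 4, Saddle: True

Work:
Row minimums: [0, 4] → maximin = 4
Column maximums: [4, 7] → minimax = 4
Saddle point exists! Game value = 4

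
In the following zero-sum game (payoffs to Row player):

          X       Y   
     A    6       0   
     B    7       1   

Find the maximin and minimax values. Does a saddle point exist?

Maximin = 1, Minimax = 1, Saddle: True

Work:
Row minimums: [0, 1] → maximin = 1
Column maximums: [7, 1] → minimax = 1
Saddle point exists! Game value = 1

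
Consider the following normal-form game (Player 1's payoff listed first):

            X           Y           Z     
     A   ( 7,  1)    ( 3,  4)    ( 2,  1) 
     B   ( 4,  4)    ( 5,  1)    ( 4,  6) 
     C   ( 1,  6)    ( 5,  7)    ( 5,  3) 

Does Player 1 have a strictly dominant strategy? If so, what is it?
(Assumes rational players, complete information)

No strictly dominant strategy exists for Player 1

Work:
A strategy strictly dominates another if it gives a strictly higher payoff against every opponent action. Compare each pair of P1's strategies column-by-column:
  A vs B: [7 vs 4, 3 vs 5, 2 vs 4] → A does not strictly dominate B (column Y: 3 ≤ 5)
  A vs C: [7 vs 1, 3 vs 5, 2 vs 5] → A does not strictly dominate C (column Y: 3 ≤ 5)
  B vs A: [4 vs 7, 5 vs 3, 4 vs 2] → B does not strictly dominate A (column X: 4 ≤ 7)
  B vs C: [4 vs 1, 5 vs 5, 4 vs 5] → B does not strictly dominate C (column Y: 5 ≤ 5)
  C vs A: [1 vs 7, 5 vs 3, 5 vs 2] → C does not strictly dominate A (column X: 1 ≤ 7)
  C vs B: [1 vs 4, 5 vs 5, 5 vs 4] → C does not strictly dominate B (column X: 1 ≤ 4)
No single strategy strictly dominates all others → no strictly dominant strategy.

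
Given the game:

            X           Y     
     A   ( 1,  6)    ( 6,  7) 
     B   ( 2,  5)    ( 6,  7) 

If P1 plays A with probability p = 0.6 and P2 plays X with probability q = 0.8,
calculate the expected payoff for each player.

E[P1] = 2.32, E[P2] = 5.88

Work:
E[P1] = p·q·π₁(A,X) + p·(1-q)·π₁(A,Y) + (1-p)·q·π₁(B,X) + (1-p)·(1-q)·π₁(B,Y)
= 0.6·0.8·1 + 0.6·0.2·6 + 0.4·0.8·2 + 0.4·0.2·6
= 2.32

E[P2] = 5.88 (similar calculation)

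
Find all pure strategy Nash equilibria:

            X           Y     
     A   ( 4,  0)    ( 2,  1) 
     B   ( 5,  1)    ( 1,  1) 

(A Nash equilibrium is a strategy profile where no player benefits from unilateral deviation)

Nash equilibrium: (A, Y), (B, X)

Work:
Best responses:
  P1 vs X: payoffs [4, 5] → best response B (payoff 5)
  P1 vs Y: payoffs [2, 1] → best response A (payoff 2)
  P2 vs A: payoffs [0, 1] → best response Y (payoff 1)
  P2 vs B: payoffs [1, 1] → best response X/Y (payoff 1)
Mutual best responses: (A,Y), (B,X) → Nash equilibria.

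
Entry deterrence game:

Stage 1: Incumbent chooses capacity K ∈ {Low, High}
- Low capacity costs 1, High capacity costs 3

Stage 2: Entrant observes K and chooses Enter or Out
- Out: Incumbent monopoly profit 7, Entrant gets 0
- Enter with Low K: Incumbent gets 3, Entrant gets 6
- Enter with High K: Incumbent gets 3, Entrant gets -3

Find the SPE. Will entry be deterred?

SPE: (High, Enter|Low, Out|High); Entry deterred. Incumbent net profit = 4

Work:
After Low K: Entrant enters (6 > 0)
After High K: Entrant stays out (-3 < 0)
Incumbent: Low → 3−1=2, High → 7−3=4
Incumbent chooses High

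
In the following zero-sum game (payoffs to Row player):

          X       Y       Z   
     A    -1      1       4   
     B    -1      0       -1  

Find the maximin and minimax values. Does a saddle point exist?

Maximin = -1, Minimax = -1, Saddle: True

Work:
Row minimums: [-1, -1] → maximin = -1
Column maximums: [-1, 1, 4] → minimax = -1
Saddle point exists! Game value = -1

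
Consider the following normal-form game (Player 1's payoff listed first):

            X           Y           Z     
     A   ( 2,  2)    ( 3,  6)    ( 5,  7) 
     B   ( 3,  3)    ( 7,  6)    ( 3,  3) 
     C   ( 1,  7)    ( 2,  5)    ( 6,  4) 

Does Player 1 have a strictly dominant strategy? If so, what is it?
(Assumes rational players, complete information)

No strictly dominant strategy exists for Player 1

Work:
A strategy strictly dominates another if it gives a strictly higher payoff against every opponent action. Compare each pair of P1's strategies column-by-column:
  A vs B: [2 vs 3, 3 vs 7, 5 vs 3] → A does not strictly dominate B (column X: 2 ≤ 3)
  A vs C: [2 vs 1, 3 vs 2, 5 vs 6] → A does not strictly dominate C (column Z: 5 ≤ 6)
  B vs A: [3 vs 2, 7 vs 3, 3 vs 5] → B does not strictly dominate A (column Z: 3 ≤ 5)
  B vs C: [3 vs 1, 7 vs 2, 3 vs 6] → B does not strictly dominate C (column Z: 3 ≤ 6)
  C vs A: [1 vs 2, 2 vs 3, 6 vs 5] → C does not strictly dominate A (column X: 1 ≤ 2)
  C vs B: [1 vs 3, 2 vs 7, 6 vs 3] → C does not strictly dominate B (column X: 1 ≤ 3)
No single strategy strictly dominates all others → no strictly dominant strategy.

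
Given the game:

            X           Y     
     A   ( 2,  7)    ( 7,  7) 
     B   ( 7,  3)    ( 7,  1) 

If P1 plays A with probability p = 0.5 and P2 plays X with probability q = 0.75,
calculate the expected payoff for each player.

E[P1] = 5.125, E[P2] = 4.75

Work:
E[P1] = p·q·π₁(A,X) + p·(1-q)·π₁(A,Y) + (1-p)·q·π₁(B,X) + (1-p)·(1-q)·π₁(B,Y)
= 0.5·0.75·2 + 0.5·0.25·7 + 0.5·0.75·7 + 0.5·0.25·7
= 5.125

E[P2] = 4.75 (similar calculation)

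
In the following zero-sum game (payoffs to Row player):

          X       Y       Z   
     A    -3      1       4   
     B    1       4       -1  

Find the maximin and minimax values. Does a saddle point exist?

Maximin = -1, Minimax = 1, Saddle: False

Work:
Row minimums: [-3, -1] → maximin = -1
Column maximums: [1, 4, 4] → minimax = 1
No saddle point (maximin ≠ minimax). Mixed strategy needed.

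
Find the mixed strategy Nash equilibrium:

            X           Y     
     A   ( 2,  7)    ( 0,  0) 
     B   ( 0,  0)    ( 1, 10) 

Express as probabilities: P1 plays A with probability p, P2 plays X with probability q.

p = 0.5882, q = 0.3333

Work:
Find probabilities that make opponent indifferent:
P2 chooses q to make P1 indifferent between A and B
P1 chooses p to make P2 indifferent between X and Y
Mixed NE: P1 plays (A: 0.5882, B: 0.4118), P2 plays (X: 0.3333, Y: 0.6667)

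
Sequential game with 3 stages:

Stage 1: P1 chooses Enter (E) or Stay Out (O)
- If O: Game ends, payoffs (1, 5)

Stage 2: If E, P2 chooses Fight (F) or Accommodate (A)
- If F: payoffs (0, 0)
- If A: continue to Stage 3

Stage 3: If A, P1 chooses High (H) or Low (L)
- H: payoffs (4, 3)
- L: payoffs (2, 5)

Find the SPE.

SPE: (E, A, H); Outcome (4, 3)

Work:
Stage 3: P1 chooses H (4 vs 2)
Stage 2: P2: F->0, A->3 (anticipating H). Choose A
Stage 1: P1: O->1, E->4 (anticipating A, H). Choose E
SPE path: E -> A -> H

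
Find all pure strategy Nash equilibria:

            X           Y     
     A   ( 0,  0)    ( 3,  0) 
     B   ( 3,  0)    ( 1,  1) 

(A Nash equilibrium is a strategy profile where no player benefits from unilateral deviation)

Nash equilibrium: (A, Y)

Work:
Best responses:
  P1 vs X: payoffs [0, 3] → best response B (payoff 3)
  P1 vs Y: payoffs [3, 1] → best response A (payoff 3)
  P2 vs A: payoffs [0, 0] → best response X/Y (payoff 0)
  P2 vs B: payoffs [0, 1] → best response Y (payoff 1)
Mutual best responses: (A,Y) → Nash equilibria.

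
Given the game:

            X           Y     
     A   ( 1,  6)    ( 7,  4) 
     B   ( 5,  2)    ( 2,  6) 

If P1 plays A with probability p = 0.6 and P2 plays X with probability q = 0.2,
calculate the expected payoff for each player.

E[P1] = 4.52, E[P2] = 4.72

Work:
E[P1] = p·q·π₁(A,X) + p·(1-q)·π₁(A,Y) + (1-p)·q·π₁(B,X) + (1-p)·(1-q)·π₁(B,Y)
= 0.6·0.2·1 + 0.6·0.8·7 + 0.4·0.2·5 + 0.4·0.8·2
= 4.52

E[P2] = 4.72 (similar calculation)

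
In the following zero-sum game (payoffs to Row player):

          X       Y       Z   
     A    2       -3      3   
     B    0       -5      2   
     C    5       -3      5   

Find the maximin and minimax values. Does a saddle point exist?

Maximin = -3, Minimax = -3, Saddle: True

Work:
Row minimums: [-3, -5, -3] → maximin = -3
Column maximums: [5, -3, 5] → minimax = -3
Saddle point exists! Game value = -3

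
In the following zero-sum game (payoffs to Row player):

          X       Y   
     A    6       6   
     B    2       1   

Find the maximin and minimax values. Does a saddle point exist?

Maximin = 6, Minimax = 6, Saddle: True

Work:
Row minimums: [6, 1] → maximin = 6
Column maximums: [6, 6] → minimax = 6
Saddle point exists! Game value = 6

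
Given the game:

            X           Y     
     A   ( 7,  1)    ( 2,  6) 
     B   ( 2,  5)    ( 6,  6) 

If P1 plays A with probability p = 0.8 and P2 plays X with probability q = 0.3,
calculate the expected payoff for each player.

E[P1] = 3.76, E[P2] = 4.74

Work:
E[P1] = p·q·π₁(A,X) + p·(1-q)·π₁(A,Y) + (1-p)·q·π₁(B,X) + (1-p)·(1-q)·π₁(B,Y)
= 0.8·0.3·7 + 0.8·0.7·2 + 0.2·0.3·2 + 0.2·0.7·6
= 3.76

E[P2] = 4.74 (similar calculation)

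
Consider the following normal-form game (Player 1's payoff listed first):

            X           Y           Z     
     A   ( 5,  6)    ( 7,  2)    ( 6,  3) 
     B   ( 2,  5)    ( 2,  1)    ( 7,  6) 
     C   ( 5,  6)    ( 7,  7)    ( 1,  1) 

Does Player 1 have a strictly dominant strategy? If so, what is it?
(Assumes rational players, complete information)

No strictly dominant strategy exists for Player 1

Work:
A strategy strictly dominates another if it gives a strictly higher payoff against every opponent action. Compare each pair of P1's strategies column-by-column:
  A vs B: [5 vs 2, 7 vs 2, 6 vs 7] → A does not strictly dominate B (column Z: 6 ≤ 7)
  A vs C: [5 vs 5, 7 vs 7, 6 vs 1] → A does not strictly dominate C (column X: 5 ≤ 5)
  B vs A: [2 vs 5, 2 vs 7, 7 vs 6] → B does not strictly dominate A (column X: 2 ≤ 5)
  B vs C: [2 vs 5, 2 vs 7, 7 vs 1] → B does not strictly dominate C (column X: 2 ≤ 5)
  C vs A: [5 vs 5, 7 vs 7, 1 vs 6] → C does not strictly dominate A (column X: 5 ≤ 5)
  C vs B: [5 vs 2, 7 vs 2, 1 vs 7] → C does not strictly dominate B (column Z: 1 ≤ 7)
No single strategy strictly dominates all others → no strictly dominant strategy.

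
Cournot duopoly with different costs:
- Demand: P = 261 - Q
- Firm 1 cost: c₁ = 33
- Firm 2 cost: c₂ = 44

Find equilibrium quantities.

q₁* = 79.67, q₂* = 68.67

Work:
Reaction: q₁ = (261 - 33 - q₂)/2
Reaction: q₂ = (261 - 44 - q₁)/2
Solve simultaneously:
q₁* = (261 - 2×33 + 44)/3 = 79.67
q₂* = (261 - 2×44 + 33)/3 = 68.67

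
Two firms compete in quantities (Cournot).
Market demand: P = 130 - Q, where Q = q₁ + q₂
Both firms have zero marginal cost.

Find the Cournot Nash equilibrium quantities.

q₁* = q₂* = 43.33; P* = 43.33

Work:
Profit: π_i = P·q_i = (a - q_i - q_j)·q_i
FOC: ∂π_i/∂q_i = a - 2q_i - q_j = 0
Reaction function: q_i = (130 - q_j)/2
Symmetry: q* = 130/3 = 43.33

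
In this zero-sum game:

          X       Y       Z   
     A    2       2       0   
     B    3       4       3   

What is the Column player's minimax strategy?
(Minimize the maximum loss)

Column should play X or Z (all achieve the minimum), value = 3

Work:
Column player minimizes Row's maximum payoff:
Column X: max payoff to Row = 3
Column Y: max payoff to Row = 4
Column Z: max payoff to Row = 3
Minimum is 3, achieved by columns X, Z (tied).
Each of X or Z is a minimax strategy.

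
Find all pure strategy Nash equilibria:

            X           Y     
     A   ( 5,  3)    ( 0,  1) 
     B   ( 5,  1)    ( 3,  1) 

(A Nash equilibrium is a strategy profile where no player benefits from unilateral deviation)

Nash equilibrium: (A, X), (B, X), (B, Y)

Work:
Best responses:
  P1 vs X: payoffs [5, 5] → best response A/B (payoff 5)
  P1 vs Y: payoffs [0, 3] → best response B (payoff 3)
  P2 vs A: payoffs [3, 1] → best response X (payoff 3)
  P2 vs B: payoffs [1, 1] → best response X/Y (payoff 1)
Mutual best responses: (A,X), (B,X), (B,Y) → Nash equilibria.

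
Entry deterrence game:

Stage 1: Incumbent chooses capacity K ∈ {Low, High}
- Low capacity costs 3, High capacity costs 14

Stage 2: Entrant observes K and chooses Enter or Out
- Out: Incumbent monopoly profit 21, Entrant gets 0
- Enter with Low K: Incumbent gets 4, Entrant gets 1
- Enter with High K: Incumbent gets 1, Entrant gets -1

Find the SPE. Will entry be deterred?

SPE: (High, Enter|Low, Out|High); Entry deterred. Incumbent net profit = 7

Work:
After Low K: Entrant enters (1 > 0)
After High K: Entrant stays out (-1 < 0)
Incumbent: Low → 4−3=1, High → 21−14=7
Incumbent chooses High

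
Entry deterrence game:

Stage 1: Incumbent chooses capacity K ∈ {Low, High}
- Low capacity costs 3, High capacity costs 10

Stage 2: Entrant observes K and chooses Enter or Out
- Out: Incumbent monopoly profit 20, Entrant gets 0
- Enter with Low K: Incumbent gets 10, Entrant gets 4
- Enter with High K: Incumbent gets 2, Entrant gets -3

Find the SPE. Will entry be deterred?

SPE: (High, Enter|Low, Out|High); Entry deterred. Incumbent net profit = 10

Work:
After Low K: Entrant enters (4 > 0)
After High K: Entrant stays out (-3 < 0)
Incumbent: Low → 10−3=7, High → 20−10=10
Incumbent chooses High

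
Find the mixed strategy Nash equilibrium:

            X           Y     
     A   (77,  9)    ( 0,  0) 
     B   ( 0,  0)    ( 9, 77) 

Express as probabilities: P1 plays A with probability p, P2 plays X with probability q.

p = 0.8953, q = 0.1047

Work:
Find probabilities that make opponent indifferent:
P2 chooses q to make P1 indifferent between A and B
P1 chooses p to make P2 indifferent between X and Y
Mixed NE: P1 plays (A: 0.8953, B: 0.1047), P2 plays (X: 0.1047, Y: 0.8953)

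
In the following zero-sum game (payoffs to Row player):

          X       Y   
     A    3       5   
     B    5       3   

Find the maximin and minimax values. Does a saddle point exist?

Maximin = 3, Minimax = 5, Saddle: False

Work:
Row minimums: [3, 3] → maximin = 3
Column maximums: [5, 5] → minimax = 5
No saddle point (maximin ≠ minimax). Mixed strategy needed.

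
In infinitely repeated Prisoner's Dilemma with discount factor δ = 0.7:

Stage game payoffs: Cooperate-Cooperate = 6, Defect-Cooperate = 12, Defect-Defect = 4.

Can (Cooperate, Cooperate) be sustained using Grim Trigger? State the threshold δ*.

δ* = 0.75; since δ = 0.7 < 0.75, cooperation cannot be sustained

Work:
For Grim Trigger:
Cooperate forever: 6/(1-δ)
Defect then punished: 12 + 4·δ/(1-δ)
Need: 6/(1-δ) ≥ 12 + 4·δ/(1-δ)
Solving: δ ≥ (T-R)/(T-P) = (12-6)/(12-4) = 0.75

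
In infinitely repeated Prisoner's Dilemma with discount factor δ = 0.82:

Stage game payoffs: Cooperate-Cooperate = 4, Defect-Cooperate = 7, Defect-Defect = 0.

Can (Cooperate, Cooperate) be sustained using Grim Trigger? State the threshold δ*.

δ* = 0.4286; since δ = 0.82 ≥ 0.4286, cooperation can be sustained

Work:
For Grim Trigger:
Cooperate forever: 4/(1-δ)
Defect then punished: 7 + 0·δ/(1-δ)
Need: 4/(1-δ) ≥ 7 + 0·δ/(1-δ)
Solving: δ ≥ (T-R)/(T-P) = (7-4)/(7-0) = 0.4286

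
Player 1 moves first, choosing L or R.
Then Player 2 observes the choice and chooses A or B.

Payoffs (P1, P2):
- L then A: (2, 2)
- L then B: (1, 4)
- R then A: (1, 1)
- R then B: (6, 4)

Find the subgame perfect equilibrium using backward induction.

P1 plays R, P2 plays B after L and B after R; Payoff (6, 4)

Work:
Backward induction:
After L: P2 chooses B → P1 gets 1
After R: P2 chooses B → P1 gets 6
P1 chooses R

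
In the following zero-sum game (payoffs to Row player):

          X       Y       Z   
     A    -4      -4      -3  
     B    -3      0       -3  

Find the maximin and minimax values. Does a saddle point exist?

Maximin = -3, Minimax = -3, Saddle: True

Work:
Row minimums: [-4, -3] → maximin = -3
Column maximums: [-3, 0, -3] → minimax = -3
Saddle point exists! Game value = -3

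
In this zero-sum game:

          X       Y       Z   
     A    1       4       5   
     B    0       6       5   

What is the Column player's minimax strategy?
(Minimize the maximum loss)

Column should play X, value = 1

Work:
Column player minimizes Row's maximum payoff:
Column X: max payoff to Row = 1
Column Y: max payoff to Row = 6
Column Z: max payoff to Row = 5
Minimum is 1, achieved by column X.
Minimax strategy: X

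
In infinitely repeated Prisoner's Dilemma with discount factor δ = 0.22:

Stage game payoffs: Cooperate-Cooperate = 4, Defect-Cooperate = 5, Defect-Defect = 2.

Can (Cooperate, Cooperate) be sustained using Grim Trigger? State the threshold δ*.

δ* = 0.3333; since δ = 0.22 < 0.3333, cooperation cannot be sustained

Work:
For Grim Trigger:
Cooperate forever: 4/(1-δ)
Defect then punished: 5 + 2·δ/(1-δ)
Need: 4/(1-δ) ≥ 5 + 2·δ/(1-δ)
Solving: δ ≥ (T-R)/(T-P) = (5-4)/(5-2) = 0.3333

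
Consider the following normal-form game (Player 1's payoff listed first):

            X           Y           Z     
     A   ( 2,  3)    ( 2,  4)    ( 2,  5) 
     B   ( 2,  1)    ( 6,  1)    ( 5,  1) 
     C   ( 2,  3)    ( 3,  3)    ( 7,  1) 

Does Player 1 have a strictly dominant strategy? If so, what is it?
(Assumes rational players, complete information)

No strictly dominant strategy exists for Player 1

Work:
A strategy strictly dominates another if it gives a strictly higher payoff against every opponent action. Compare each pair of P1's strategies column-by-column:
  A vs B: [2 vs 2, 2 vs 6, 2 vs 5] → A does not strictly dominate B (column X: 2 ≤ 2)
  A vs C: [2 vs 2, 2 vs 3, 2 vs 7] → A does not strictly dominate C (column X: 2 ≤ 2)
  B vs A: [2 vs 2, 6 vs 2, 5 vs 2] → B does not strictly dominate A (column X: 2 ≤ 2)
  B vs C: [2 vs 2, 6 vs 3, 5 vs 7] → B does not strictly dominate C (column X: 2 ≤ 2)
  C vs A: [2 vs 2, 3 vs 2, 7 vs 2] → C does not strictly dominate A (column X: 2 ≤ 2)
  C vs B: [2 vs 2, 3 vs 6, 7 vs 5] → C does not strictly dominate B (column X: 2 ≤ 2)
No single strategy strictly dominates all others → no strictly dominant strategy.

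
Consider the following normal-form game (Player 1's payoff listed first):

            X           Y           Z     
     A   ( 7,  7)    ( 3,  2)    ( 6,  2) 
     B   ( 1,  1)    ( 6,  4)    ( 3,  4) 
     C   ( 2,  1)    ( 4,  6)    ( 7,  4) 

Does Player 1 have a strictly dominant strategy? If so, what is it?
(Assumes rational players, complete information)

No strictly dominant strategy exists for Player 1

Work:
A strategy strictly dominates another if it gives a strictly higher payoff against every opponent action. Compare each pair of P1's strategies column-by-column:
  A vs B: [7 vs 1, 3 vs 6, 6 vs 3] → A does not strictly dominate B (column Y: 3 ≤ 6)
  A vs C: [7 vs 2, 3 vs 4, 6 vs 7] → A does not strictly dominate C (column Y: 3 ≤ 4)
  B vs A: [1 vs 7, 6 vs 3, 3 vs 6] → B does not strictly dominate A (column X: 1 ≤ 7)
  B vs C: [1 vs 2, 6 vs 4, 3 vs 7] → B does not strictly dominate C (column X: 1 ≤ 2)
  C vs A: [2 vs 7, 4 vs 3, 7 vs 6] → C does not strictly dominate A (column X: 2 ≤ 7)
  C vs B: [2 vs 1, 4 vs 6, 7 vs 3] → C does not strictly dominate B (column Y: 4 ≤ 6)
No single strategy strictly dominates all others → no strictly dominant strategy.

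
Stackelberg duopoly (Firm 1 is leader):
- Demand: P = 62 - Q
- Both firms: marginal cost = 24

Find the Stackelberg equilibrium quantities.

q₁* (leader) = 19.0, q₂* (follower) = 9.5

Work:
Follower's reaction: q₂ = (a - c - q₁)/2
Leader substitutes: π₁ = q₁·(a - q₁ - (a-c-q₁)/2 - c)
FOC: q₁* = (62 - 24)/2 = 19.00
Then: q₂* = (62 - 24 - 19.0)/2 = 9.50
Leader has first-mover advantage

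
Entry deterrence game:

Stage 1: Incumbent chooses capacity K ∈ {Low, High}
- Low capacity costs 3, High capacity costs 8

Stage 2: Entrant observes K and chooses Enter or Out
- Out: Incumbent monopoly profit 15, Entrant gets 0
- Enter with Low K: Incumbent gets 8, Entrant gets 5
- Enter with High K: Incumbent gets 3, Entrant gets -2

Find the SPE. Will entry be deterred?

SPE: (High, Enter|Low, Out|High); Entry deterred. Incumbent net profit = 7

Work:
After Low K: Entrant enters (5 > 0)
After High K: Entrant stays out (-2 < 0)
Incumbent: Low → 8−3=5, High → 15−8=7
Incumbent chooses High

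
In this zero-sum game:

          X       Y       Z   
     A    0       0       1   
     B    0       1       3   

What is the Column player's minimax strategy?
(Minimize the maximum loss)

Column should play X, value = 0

Work:
Column player minimizes Row's maximum payoff:
Column X: max payoff to Row = 0
Column Y: max payoff to Row = 1
Column Z: max payoff to Row = 3
Minimum is 0, achieved by column X.
Minimax strategy: X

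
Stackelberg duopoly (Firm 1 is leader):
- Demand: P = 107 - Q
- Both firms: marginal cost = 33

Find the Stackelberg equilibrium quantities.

q₁* (leader) = 37.0, q₂* (follower) = 18.5

Work:
Follower's reaction: q₂ = (a - c - q₁)/2
Leader substitutes: π₁ = q₁·(a - q₁ - (a-c-q₁)/2 - c)
FOC: q₁* = (107 - 33)/2 = 37.00
Then: q₂* = (107 - 33 - 37.0)/2 = 18.50
Leader has first-mover advantage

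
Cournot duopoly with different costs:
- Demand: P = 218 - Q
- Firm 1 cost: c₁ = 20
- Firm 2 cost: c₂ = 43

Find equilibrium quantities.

q₁* = 73.67, q₂* = 50.67

Work:
Reaction: q₁ = (218 - 20 - q₂)/2
Reaction: q₂ = (218 - 43 - q₁)/2
Solve simultaneously:
q₁* = (218 - 2×20 + 43)/3 = 73.67
q₂* = (218 - 2×43 + 20)/3 = 50.67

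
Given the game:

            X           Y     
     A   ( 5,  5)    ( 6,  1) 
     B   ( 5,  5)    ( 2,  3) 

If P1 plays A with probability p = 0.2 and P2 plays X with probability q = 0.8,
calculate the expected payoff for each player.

E[P1] = 4.56, E[P2] = 4.52

Work:
E[P1] = p·q·π₁(A,X) + p·(1-q)·π₁(A,Y) + (1-p)·q·π₁(B,X) + (1-p)·(1-q)·π₁(B,Y)
= 0.2·0.8·5 + 0.2·0.2·6 + 0.8·0.8·5 + 0.8·0.2·2
= 4.56

E[P2] = 4.52 (similar calculation)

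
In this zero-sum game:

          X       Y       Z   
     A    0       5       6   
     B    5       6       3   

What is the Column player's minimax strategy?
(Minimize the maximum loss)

Column should play X, value = 5

Work:
Column player minimizes Row's maximum payoff:
Column X: max payoff to Row = 5
Column Y: max payoff to Row = 6
Column Z: max payoff to Row = 6
Minimum is 5, achieved by column X.
Minimax strategy: X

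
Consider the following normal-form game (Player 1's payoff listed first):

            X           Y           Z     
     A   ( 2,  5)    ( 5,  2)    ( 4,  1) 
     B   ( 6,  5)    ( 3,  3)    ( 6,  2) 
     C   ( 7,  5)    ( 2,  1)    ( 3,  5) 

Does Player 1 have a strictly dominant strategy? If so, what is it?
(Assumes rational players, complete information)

No strictly dominant strategy exists for Player 1

Work:
A strategy strictly dominates another if it gives a strictly higher payoff against every opponent action. Compare each pair of P1's strategies column-by-column:
  A vs B: [2 vs 6, 5 vs 3, 4 vs 6] → A does not strictly dominate B (column X: 2 ≤ 6)
  A vs C: [2 vs 7, 5 vs 2, 4 vs 3] → A does not strictly dominate C (column X: 2 ≤ 7)
  B vs A: [6 vs 2, 3 vs 5, 6 vs 4] → B does not strictly dominate A (column Y: 3 ≤ 5)
  B vs C: [6 vs 7, 3 vs 2, 6 vs 3] → B does not strictly dominate C (column X: 6 ≤ 7)
  C vs A: [7 vs 2, 2 vs 5, 3 vs 4] → C does not strictly dominate A (column Y: 2 ≤ 5)
  C vs B: [7 vs 6, 2 vs 3, 3 vs 6] → C does not strictly dominate B (column Y: 2 ≤ 3)
No single strategy strictly dominates all others → no strictly dominant strategy.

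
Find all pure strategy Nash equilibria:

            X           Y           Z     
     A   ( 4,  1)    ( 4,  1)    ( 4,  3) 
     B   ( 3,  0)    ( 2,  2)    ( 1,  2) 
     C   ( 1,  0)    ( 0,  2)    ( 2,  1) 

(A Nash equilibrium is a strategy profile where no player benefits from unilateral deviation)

Nash equilibrium: (A, Z)

Work:
Best responses:
  P1 vs X: payoffs [4, 3, 1] → best response A (payoff 4)
  P1 vs Y: payoffs [4, 2, 0] → best response A (payoff 4)
  P1 vs Z: payoffs [4, 1, 2] → best response A (payoff 4)
  P2 vs A: payoffs [1, 1, 3] → best response Z (payoff 3)
  P2 vs B: payoffs [0, 2, 2] → best response Y/Z (payoff 2)
  P2 vs C: payoffs [0, 2, 1] → best response Y (payoff 2)
Mutual best responses: (A,Z) → Nash equilibria.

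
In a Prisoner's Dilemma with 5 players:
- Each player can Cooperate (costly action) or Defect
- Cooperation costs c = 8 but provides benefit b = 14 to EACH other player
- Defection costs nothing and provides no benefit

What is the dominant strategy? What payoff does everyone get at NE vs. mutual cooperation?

Dominant: Defect; NE payoff = 0; Coop payoff = 48

Work:
Defect dominates (saves cost c = 8, benefit to others is external)
NE: All defect → everyone gets 0
If all cooperate: each receives (4)×14 - 8 = 48
Social dilemma: 48 > 0 but NE gives 0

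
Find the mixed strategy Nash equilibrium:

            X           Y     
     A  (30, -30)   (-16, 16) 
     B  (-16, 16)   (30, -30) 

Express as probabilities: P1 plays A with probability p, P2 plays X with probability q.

p = 0.5, q = 0.5

Work:
Find probabilities that make opponent indifferent:
P2 chooses q to make P1 indifferent between A and B
P1 chooses p to make P2 indifferent between X and Y
Mixed NE: P1 plays (A: 0.5, B: 0.5), P2 plays (X: 0.5, Y: 0.5)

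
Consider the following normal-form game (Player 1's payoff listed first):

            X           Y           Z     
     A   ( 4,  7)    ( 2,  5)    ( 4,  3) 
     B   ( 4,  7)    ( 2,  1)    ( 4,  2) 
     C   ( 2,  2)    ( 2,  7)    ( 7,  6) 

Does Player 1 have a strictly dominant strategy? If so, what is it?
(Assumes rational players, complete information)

No strictly dominant strategy exists for Player 1

Work:
A strategy strictly dominates another if it gives a strictly higher payoff against every opponent action. Compare each pair of P1's strategies column-by-column:
  A vs B: [4 vs 4, 2 vs 2, 4 vs 4] → A does not strictly dominate B (column X: 4 ≤ 4)
  A vs C: [4 vs 2, 2 vs 2, 4 vs 7] → A does not strictly dominate C (column Y: 2 ≤ 2)
  B vs A: [4 vs 4, 2 vs 2, 4 vs 4] → B does not strictly dominate A (column X: 4 ≤ 4)
  B vs C: [4 vs 2, 2 vs 2, 4 vs 7] → B does not strictly dominate C (column Y: 2 ≤ 2)
  C vs A: [2 vs 4, 2 vs 2, 7 vs 4] → C does not strictly dominate A (column X: 2 ≤ 4)
  C vs B: [2 vs 4, 2 vs 2, 7 vs 4] → C does not strictly dominate B (column X: 2 ≤ 4)
No single strategy strictly dominates all others → no strictly dominant strategy.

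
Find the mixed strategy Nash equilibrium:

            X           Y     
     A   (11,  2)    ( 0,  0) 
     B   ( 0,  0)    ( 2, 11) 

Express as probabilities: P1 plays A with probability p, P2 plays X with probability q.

p = 0.8462, q = 0.1538

Work:
Find probabilities that make opponent indifferent:
P2 chooses q to make P1 indifferent between A and B
P1 chooses p to make P2 indifferent between X and Y
Mixed NE: P1 plays (A: 0.8462, B: 0.1538), P2 plays (X: 0.1538, Y: 0.8462)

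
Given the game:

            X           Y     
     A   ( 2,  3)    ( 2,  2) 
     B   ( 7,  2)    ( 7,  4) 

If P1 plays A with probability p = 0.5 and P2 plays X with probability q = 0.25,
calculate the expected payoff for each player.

E[P1] = 4.5, E[P2] = 2.875

Work:
E[P1] = p·q·π₁(A,X) + p·(1-q)·π₁(A,Y) + (1-p)·q·π₁(B,X) + (1-p)·(1-q)·π₁(B,Y)
= 0.5·0.25·2 + 0.5·0.75·2 + 0.5·0.25·7 + 0.5·0.75·7
= 4.5

E[P2] = 2.875 (similar calculation)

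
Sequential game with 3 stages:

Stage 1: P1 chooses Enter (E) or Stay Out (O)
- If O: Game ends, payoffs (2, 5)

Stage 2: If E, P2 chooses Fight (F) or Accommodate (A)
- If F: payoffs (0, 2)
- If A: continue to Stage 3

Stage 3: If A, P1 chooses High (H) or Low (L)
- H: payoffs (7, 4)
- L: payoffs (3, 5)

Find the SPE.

SPE: (E, A, H); Outcome (7, 4)

Work:
Stage 3: P1 chooses H (7 vs 3)
Stage 2: P2: F->2, A->4 (anticipating H). Choose A
Stage 1: P1: O->2, E->7 (anticipating A, H). Choose E
SPE path: E -> A -> H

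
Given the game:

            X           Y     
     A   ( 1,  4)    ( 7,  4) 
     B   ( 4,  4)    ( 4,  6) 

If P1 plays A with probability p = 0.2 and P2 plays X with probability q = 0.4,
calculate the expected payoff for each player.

E[P1] = 4.12, E[P2] = 4.96

Work:
E[P1] = p·q·π₁(A,X) + p·(1-q)·π₁(A,Y) + (1-p)·q·π₁(B,X) + (1-p)·(1-q)·π₁(B,Y)
= 0.2·0.4·1 + 0.2·0.6·7 + 0.8·0.4·4 + 0.8·0.6·4
= 4.12

E[P2] = 4.96 (similar calculation)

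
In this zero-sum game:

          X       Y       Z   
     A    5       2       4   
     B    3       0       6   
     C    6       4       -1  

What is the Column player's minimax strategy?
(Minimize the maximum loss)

Column should play Y, value = 4

Work:
Column player minimizes Row's maximum payoff:
Column X: max payoff to Row = 6
Column Y: max payoff to Row = 4
Column Z: max payoff to Row = 6
Minimum is 4, achieved by column Y.
Minimax strategy: Y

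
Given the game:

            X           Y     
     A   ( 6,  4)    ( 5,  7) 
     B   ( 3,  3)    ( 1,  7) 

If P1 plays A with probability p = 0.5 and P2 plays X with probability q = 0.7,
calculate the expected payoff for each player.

E[P1] = 4.05, E[P2] = 4.55

Work:
E[P1] = p·q·π₁(A,X) + p·(1-q)·π₁(A,Y) + (1-p)·q·π₁(B,X) + (1-p)·(1-q)·π₁(B,Y)
= 0.5·0.7·6 + 0.5·0.3·5 + 0.5·0.7·3 + 0.5·0.3·1
= 4.05

E[P2] = 4.55 (similar calculation)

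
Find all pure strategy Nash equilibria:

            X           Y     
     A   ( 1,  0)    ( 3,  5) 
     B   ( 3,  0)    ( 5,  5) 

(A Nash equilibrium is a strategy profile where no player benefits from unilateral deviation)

Nash equilibrium: (B, Y)

Work:
Best responses:
  P1 vs X: payoffs [1, 3] → best response B (payoff 3)
  P1 vs Y: payoffs [3, 5] → best response B (payoff 5)
  P2 vs A: payoffs [0, 5] → best response Y (payoff 5)
  P2 vs B: payoffs [0, 5] → best response Y (payoff 5)
Mutual best responses: (B,Y) → Nash equilibria.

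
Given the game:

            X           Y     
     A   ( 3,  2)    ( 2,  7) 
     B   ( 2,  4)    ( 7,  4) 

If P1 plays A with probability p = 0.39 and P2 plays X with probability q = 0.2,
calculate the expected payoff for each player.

E[P1] = 4.518, E[P2] = 4.78

Work:
E[P1] = p·q·π₁(A,X) + p·(1-q)·π₁(A,Y) + (1-p)·q·π₁(B,X) + (1-p)·(1-q)·π₁(B,Y)
= 0.39·0.2·3 + 0.39·0.8·2 + 0.61·0.2·2 + 0.61·0.8·7
= 4.518

E[P2] = 4.78 (similar calculation)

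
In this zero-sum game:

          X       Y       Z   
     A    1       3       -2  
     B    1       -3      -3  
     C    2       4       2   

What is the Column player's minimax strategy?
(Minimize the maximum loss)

Column should play X or Z (all achieve the minimum), value = 2

Work:
Column player minimizes Row's maximum payoff:
Column X: max payoff to Row = 2
Column Y: max payoff to Row = 4
Column Z: max payoff to Row = 2
Minimum is 2, achieved by columns X, Z (tied).
Each of X or Z is a minimax strategy.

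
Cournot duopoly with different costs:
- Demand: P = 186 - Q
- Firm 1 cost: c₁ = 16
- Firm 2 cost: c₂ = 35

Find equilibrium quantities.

q₁* = 63.0, q₂* = 44.0

Work:
Reaction: q₁ = (186 - 16 - q₂)/2
Reaction: q₂ = (186 - 35 - q₁)/2
Solve simultaneously:
q₁* = (186 - 2×16 + 35)/3 = 63.0
q₂* = (186 - 2×35 + 16)/3 = 44.0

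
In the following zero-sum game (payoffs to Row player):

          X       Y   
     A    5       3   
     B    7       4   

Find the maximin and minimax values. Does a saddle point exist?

Maximin = 4, Minimax = 4, Saddle: True

Work:
Row minimums: [3, 4] → maximin = 4
Column maximums: [7, 4] → minimax = 4
Saddle point exists! Game value = 4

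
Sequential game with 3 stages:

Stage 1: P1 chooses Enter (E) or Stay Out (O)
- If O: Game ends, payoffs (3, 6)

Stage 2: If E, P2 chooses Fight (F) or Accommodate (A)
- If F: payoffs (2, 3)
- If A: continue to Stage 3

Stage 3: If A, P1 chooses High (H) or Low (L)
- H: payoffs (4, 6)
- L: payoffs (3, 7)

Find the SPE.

SPE: (E, A, H); Outcome (4, 6)

Work:
Stage 3: P1 chooses H (4 vs 3)
Stage 2: P2: F->3, A->6 (anticipating H). Choose A
Stage 1: P1: O->3, E->4 (anticipating A, H). Choose E
SPE path: E -> A -> H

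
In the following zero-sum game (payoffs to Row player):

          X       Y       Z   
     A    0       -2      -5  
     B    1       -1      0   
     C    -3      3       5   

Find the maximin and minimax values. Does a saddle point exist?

Maximin = -1, Minimax = 1, Saddle: False

Work:
Row minimums: [-5, -1, -3] → maximin = -1
Column maximums: [1, 3, 5] → minimax = 1
No saddle point (maximin ≠ minimax). Mixed strategy needed.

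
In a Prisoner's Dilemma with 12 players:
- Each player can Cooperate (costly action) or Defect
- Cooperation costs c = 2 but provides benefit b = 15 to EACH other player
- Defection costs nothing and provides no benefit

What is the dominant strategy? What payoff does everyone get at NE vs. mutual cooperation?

Dominant: Defect; NE payoff = 0; Coop payoff = 163

Work:
Defect dominates (saves cost c = 2, benefit to others is external)
NE: All defect → everyone gets 0
If all cooperate: each receives (11)×15 - 2 = 163
Social dilemma: 163 > 0 but NE gives 0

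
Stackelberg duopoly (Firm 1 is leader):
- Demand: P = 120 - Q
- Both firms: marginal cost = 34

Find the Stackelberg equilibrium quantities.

q₁* (leader) = 43.0, q₂* (follower) = 21.5

Work:
Follower's reaction: q₂ = (a - c - q₁)/2
Leader substitutes: π₁ = q₁·(a - q₁ - (a-c-q₁)/2 - c)
FOC: q₁* = (120 - 34)/2 = 43.00
Then: q₂* = (120 - 34 - 43.0)/2 = 21.50
Leader has first-mover advantage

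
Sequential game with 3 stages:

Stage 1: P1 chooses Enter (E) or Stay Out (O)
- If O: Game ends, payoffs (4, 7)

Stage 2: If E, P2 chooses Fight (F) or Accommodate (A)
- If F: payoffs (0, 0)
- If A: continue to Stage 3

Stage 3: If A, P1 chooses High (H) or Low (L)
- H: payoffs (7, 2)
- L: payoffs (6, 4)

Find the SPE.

SPE: (E, A, H); Outcome (7, 2)

Work:
Stage 3: P1 chooses H (7 vs 6)
Stage 2: P2: F->0, A->2 (anticipating H). Choose A
Stage 1: P1: O->4, E->7 (anticipating A, H). Choose E
SPE path: E -> A -> H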